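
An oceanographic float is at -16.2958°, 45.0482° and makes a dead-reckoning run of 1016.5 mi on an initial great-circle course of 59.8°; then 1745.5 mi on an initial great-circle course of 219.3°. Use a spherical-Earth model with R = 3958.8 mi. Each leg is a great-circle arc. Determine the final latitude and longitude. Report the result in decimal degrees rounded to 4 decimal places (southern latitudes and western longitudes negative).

latitude -27.4600°, longitude 40.1365°

Apply the spherical direct solution leg by leg, carrying full precision between legs.
Leg 1: from (-16.2958°, 45.0482°), δ = 1016.5/3958.8 = 0.256770 rad, θ = 59.8° → φ = -8.5564°, λ = 57.8724°.
Leg 2: from (-8.5564°, 57.8724°), δ = 1745.5/3958.8 = 0.440916 rad, θ = 219.3° → φ = -27.4600°, λ = 40.1365°.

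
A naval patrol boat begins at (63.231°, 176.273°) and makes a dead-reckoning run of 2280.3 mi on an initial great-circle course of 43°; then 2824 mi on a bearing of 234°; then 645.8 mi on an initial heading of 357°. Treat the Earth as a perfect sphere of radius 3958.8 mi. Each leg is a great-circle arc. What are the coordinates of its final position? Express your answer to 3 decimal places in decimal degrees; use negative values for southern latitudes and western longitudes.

latitude 43.301°, longitude -137.462°

Apply the spherical direct solution leg by leg, carrying full precision between legs.
Leg 1: from (63.231°, 176.273°), δ = 2280.3/3958.8 = 0.576008 rad, θ = 43° → φ = 68.153°, λ = -97.125°.
Leg 2: from (68.153°, -97.125°), δ = 2824/3958.8 = 0.713347 rad, θ = 234° → φ = 33.969°, λ = -136.793°.
Leg 3: from (33.969°, -136.793°), δ = 645.8/3958.8 = 0.163130 rad, θ = 357° → φ = 43.301°, λ = -137.462°.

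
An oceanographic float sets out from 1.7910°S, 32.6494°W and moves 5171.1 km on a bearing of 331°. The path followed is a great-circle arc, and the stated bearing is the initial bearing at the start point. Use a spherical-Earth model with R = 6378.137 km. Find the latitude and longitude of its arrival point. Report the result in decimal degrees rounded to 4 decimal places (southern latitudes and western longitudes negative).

latitude 37.7407°, longitude -59.0316°

The arc subtends δ = 5171.1/6378.137 = 0.810754 rad at the centre.
Start latitude φ₁ = -0.031259 rad; initial bearing θ = 5.777040 rad.
Applying the spherical law of cosines for sides, sin φ₂ = sin φ₁ cos δ + cos φ₁ sin δ cos θ = 0.612088, so φ₂ = 37.7407°.
For the longitude increment, Δλ = atan2( sin θ sin δ cos φ₁, cos δ − sin φ₁ sin φ₂ ) = atan2(-0.351222, 0.708082) = -26.3822°.
λ₂ = λ₁ + Δλ = -59.0316°.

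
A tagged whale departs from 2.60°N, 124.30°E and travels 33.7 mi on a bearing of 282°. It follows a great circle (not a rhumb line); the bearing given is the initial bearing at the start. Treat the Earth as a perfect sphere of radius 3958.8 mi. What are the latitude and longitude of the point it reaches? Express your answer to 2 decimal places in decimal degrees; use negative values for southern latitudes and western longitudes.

latitude 2.70°, longitude 123.82°

Central angle δ = d/R = 0.008513 rad.
Converting: φ₁ = 0.045379 rad, θ = 4.921828 rad.
sin φ₂ = sin φ₁ cos δ + cos φ₁ sin δ cos θ = (0.045363)(0.999964) + (0.998971)(0.008513)(0.207912) = 0.047129
φ₂ = asin(0.047129) = 0.047147 rad = 2.70°.
Δλ = atan2( sin θ sin δ cos φ₁ , cos δ − sin φ₁ sin φ₂ ) = atan2(-0.008318, 0.997826) = -0.008336 rad = -0.48°.
λ₂ = 124.30° + -0.48° = 123.82°.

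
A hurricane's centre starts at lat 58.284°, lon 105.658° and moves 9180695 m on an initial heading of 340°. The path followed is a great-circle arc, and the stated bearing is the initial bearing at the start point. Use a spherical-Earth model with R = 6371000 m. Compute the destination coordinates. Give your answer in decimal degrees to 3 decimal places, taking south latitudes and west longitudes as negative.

latitude 36.866°, longitude -49.261°

The arc subtends δ = 9180695/6371000 = 1.441013 rad at the centre.
With φ₁ = 58.284° = 1.017248 rad and θ = 340° = 5.934119 rad:
Applying the spherical law of cosines for sides, sin φ₂ = sin φ₁ cos δ + cos φ₁ sin δ cos θ = 0.599943, so φ₂ = 36.866°.
Δλ = atan2( sin θ sin δ cos φ₁ , cos δ − sin φ₁ sin φ₂ ) = atan2(-0.178291, -0.380931) = -2.703838 rad = -154.919°.
λ₂ = 105.658° + -154.919° = -49.261°.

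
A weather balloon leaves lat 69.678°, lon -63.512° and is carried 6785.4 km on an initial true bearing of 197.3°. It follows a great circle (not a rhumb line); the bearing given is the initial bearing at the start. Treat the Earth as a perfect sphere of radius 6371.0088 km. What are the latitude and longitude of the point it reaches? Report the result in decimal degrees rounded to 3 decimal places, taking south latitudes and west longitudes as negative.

The arc subtends δ = 6785.4/6371.0088 = 1.065043 rad at the centre.
Start latitude φ₁ = 1.216111 rad; initial bearing θ = 3.443535 rad.
Applying the spherical law of cosines for sides, sin φ₂ = sin φ₁ cos δ + cos φ₁ sin δ cos θ = 0.164238, so φ₂ = 9.453°.
Δλ = atan2( sin θ sin δ cos φ₁ , cos δ − sin φ₁ sin φ₂ ) = atan2(-0.090348, 0.330451) = -0.266885 rad = -15.291°.
Hence λ₂ = -63.512° + -15.291° = -78.803°.

latitude 9.453°, longitude -78.803°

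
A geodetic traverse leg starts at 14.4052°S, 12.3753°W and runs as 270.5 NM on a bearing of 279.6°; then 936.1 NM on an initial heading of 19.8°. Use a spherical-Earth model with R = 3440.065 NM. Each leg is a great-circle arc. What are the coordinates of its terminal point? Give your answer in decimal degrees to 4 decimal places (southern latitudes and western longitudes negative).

latitude 1.0954°, longitude -11.7214°

Apply the spherical direct solution leg by leg, carrying full precision between legs.
Leg 1: from (-14.4052°, -12.3753°), δ = 270.5/3440.065 = 0.078632 rad, θ = 279.6° → φ = -13.6105°, λ = -16.9460°.
Leg 2: from (-13.6105°, -16.9460°), δ = 936.1/3440.065 = 0.272117 rad, θ = 19.8° → φ = 1.0954°, λ = -11.7214°.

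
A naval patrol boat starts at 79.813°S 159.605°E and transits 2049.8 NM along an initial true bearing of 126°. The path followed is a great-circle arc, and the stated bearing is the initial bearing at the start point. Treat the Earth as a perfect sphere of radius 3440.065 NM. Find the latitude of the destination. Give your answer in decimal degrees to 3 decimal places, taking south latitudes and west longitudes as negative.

latitude -60.805°

Central angle δ = d/R = 0.595861 rad.
Start latitude φ₁ = -1.393000 rad; initial bearing θ = 2.199115 rad.
Applying the spherical law of cosines for sides, sin φ₂ = sin φ₁ cos δ + cos φ₁ sin δ cos θ = -0.872961, so φ₂ = -60.805°.
Δλ = atan2( sin θ sin δ cos φ₁ , cos δ − sin φ₁ sin φ₂ ) = atan2(0.080302, -0.031534) = 1.944984 rad = 111.439°.
λ₂ = 159.605° + 111.439° = 271.044°, normalized to (−180°, 180°] → -88.956°.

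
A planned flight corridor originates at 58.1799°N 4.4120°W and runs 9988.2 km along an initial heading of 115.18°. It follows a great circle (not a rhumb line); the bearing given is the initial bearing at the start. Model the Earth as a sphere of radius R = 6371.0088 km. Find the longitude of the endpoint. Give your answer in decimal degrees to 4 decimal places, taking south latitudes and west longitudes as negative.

longitude 63.7249°

Central angle δ = d/R = 1.567758 rad.
Start latitude φ₁ = 1.015431 rad; initial bearing θ = 2.010270 rad.
Destination latitude: φ₂ = arcsin( sin φ₁ cos δ + cos φ₁ sin δ cos θ ) = arcsin(-0.221745) = -12.8115°.
Then Δλ = atan2(0.477150, 0.191456) = 1.189213 rad, from sin θ sin δ cos φ₁ over cos δ − sin φ₁ sin φ₂.
Hence λ₂ = -4.4120° + 68.1369° = 63.7249°.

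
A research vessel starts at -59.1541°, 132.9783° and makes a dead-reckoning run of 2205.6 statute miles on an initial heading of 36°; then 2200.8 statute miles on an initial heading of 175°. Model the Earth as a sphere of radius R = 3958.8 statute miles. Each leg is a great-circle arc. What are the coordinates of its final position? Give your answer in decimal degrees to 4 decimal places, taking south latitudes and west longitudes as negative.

Apply the spherical direct solution leg by leg, carrying full precision between legs.
Leg 1: from (-59.1541°, 132.9783°), δ = 2205.6/3958.8 = 0.557139 rad, θ = 36° → φ = -30.6225°, λ = 154.1500°.
Leg 2: from (-30.6225°, 154.1500°), δ = 2200.8/3958.8 = 0.555926 rad, θ = 175° → φ = -62.2612°, λ = 159.8212°.

latitude -62.2612°, longitude 159.8212°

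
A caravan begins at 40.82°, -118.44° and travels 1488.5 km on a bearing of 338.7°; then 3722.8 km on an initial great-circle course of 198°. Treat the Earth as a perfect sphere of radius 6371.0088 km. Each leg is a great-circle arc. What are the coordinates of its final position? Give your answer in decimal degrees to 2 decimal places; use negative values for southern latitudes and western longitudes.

Apply the spherical direct solution leg by leg, carrying full precision between legs.
Leg 1: from (40.82°, -118.44°), δ = 1488.5/6371.0088 = 0.233636 rad, θ = 338.7° → φ = 53.05°, λ = -126.48°.
Leg 2: from (53.05°, -126.48°), δ = 3722.8/6371.0088 = 0.584334 rad, θ = 198° → φ = 20.56°, λ = -136.97°.

latitude 20.56°, longitude -136.97°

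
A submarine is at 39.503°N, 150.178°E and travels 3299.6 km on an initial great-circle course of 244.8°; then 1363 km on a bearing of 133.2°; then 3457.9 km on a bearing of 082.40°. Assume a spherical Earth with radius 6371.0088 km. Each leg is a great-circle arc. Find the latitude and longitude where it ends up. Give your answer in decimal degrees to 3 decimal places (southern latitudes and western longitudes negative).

Apply the spherical direct solution leg by leg, carrying full precision between legs.
Leg 1: from (39.503°, 150.178°), δ = 3299.6/6371.0088 = 0.517909 rad, θ = 244.8° → φ = 22.958°, λ = 121.068°.
Leg 2: from (22.958°, 121.068°), δ = 1363/6371.0088 = 0.213938 rad, θ = 133.2° → φ = 14.320°, λ = 130.260°.
Leg 3: from (14.320°, 130.260°), δ = 3457.9/6371.0088 = 0.542755 rad, θ = 82.4° → φ = 16.140°, λ = 162.466°.

latitude 16.140°, longitude 162.466°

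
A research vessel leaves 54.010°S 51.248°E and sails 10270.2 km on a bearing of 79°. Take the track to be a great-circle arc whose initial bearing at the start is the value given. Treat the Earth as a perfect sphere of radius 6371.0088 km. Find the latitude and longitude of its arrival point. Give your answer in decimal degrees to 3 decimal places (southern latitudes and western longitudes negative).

latitude 8.359°, longitude 133.696°

The arc subtends δ = 10270.2/6371.0088 = 1.612021 rad at the centre.
With φ₁ = -54.010° = -0.942652 rad and θ = 79° = 1.378810 rad:
Destination latitude: φ₂ = arcsin( sin φ₁ cos δ + cos φ₁ sin δ cos θ ) = arcsin(0.145379) = 8.359°.
For the longitude increment, Δλ = atan2( sin θ sin δ cos φ₁, cos δ − sin φ₁ sin φ₂ ) = atan2(0.576357, 0.076416) = 82.448°.
λ₂ = 51.248° + 82.448° = 133.696°.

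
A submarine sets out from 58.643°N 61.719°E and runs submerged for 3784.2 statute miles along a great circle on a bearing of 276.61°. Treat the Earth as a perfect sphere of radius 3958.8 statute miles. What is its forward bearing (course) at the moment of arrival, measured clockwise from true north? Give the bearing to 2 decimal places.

final bearing 217.94°

Central angle δ = d/R = 0.955896 rad.
Start latitude φ₁ = 1.023513 rad; initial bearing θ = 4.827755 rad.
Applying the spherical law of cosines for sides, sin φ₂ = sin φ₁ cos δ + cos φ₁ sin δ cos θ = 0.541548, so φ₂ = 32.789°.
Then Δλ = atan2(-0.422228, 0.114427) = -1.306145 rad, from sin θ sin δ cos φ₁ over cos δ − sin φ₁ sin φ₂.
Hence λ₂ = 61.719° + -74.837° = -13.118°.
The forward bearing on arrival equals the back-azimuth from the destination plus 180°.
Back-azimuth from P₂ (32.79°, -13.12°) to P₁ (58.64°, 61.72°), with Δλ' = λ₁ − λ₂ = 74.84°: atan2( sin Δλ' cos φ₁ , cos φ₂ sin φ₁ − sin φ₂ cos φ₁ cos Δλ' ) = 37.94°.
Final bearing = (37.94° + 180°) mod 360° = 217.94°.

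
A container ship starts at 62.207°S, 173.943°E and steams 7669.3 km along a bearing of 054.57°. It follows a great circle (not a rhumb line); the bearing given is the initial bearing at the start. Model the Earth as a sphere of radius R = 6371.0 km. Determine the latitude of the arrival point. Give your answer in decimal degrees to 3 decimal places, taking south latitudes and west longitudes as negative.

Angular distance δ = d/R = 7669.3 / 6371 = 1.203783 rad.
Converting: φ₁ = -1.085717 rad, θ = 0.952426 rad.
Applying the spherical law of cosines for sides, sin φ₂ = sin φ₁ cos δ + cos φ₁ sin δ cos θ = -0.065130, so φ₂ = -3.734°.
For the longitude increment, Δλ = atan2( sin θ sin δ cos φ₁, cos δ − sin φ₁ sin φ₂ ) = atan2(0.354633, 0.301213) = 49.657°.
λ₂ = 173.943° + 49.657° = 223.600°, normalized to (−180°, 180°] → -136.400°.

latitude -3.734°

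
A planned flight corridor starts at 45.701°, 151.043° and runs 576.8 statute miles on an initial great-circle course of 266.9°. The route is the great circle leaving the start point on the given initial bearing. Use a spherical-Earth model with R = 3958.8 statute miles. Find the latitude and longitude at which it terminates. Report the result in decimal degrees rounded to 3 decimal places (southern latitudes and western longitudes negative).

δ = 576.8/3958.8 = 0.145701 rad (8.3480°).
Start latitude φ₁ = 0.797633 rad; initial bearing θ = 4.658284 rad.
sin φ₂ = sin φ₁ cos δ + cos φ₁ sin δ cos θ = (0.715705)(0.989404) + (0.698403)(0.145186)(-0.054079) = 0.702638
φ₂ = asin(0.702638) = 0.779098 rad = 44.639°.
Δλ = atan2( sin θ sin δ cos φ₁ , cos δ − sin φ₁ sin φ₂ ) = atan2(-0.101250, 0.486523) = -0.205180 rad = -11.756°.
Hence λ₂ = 151.043° + -11.756° = 139.287°.

latitude 44.639°, longitude 139.287°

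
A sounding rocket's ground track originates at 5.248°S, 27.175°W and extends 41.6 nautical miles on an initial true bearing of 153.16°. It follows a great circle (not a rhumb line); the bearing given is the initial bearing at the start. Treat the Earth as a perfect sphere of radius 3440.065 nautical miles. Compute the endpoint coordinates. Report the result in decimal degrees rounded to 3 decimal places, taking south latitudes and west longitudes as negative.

The arc subtends δ = 41.6/3440.065 = 0.012093 rad at the centre.
With φ₁ = -5.248° = -0.091595 rad and θ = 153.16° = 2.673146 rad:
Destination latitude: φ₂ = arcsin( sin φ₁ cos δ + cos φ₁ sin δ cos θ ) = arcsin(-0.102205) = -5.866°.
For the longitude increment, Δλ = atan2( sin θ sin δ cos φ₁, cos δ − sin φ₁ sin φ₂ ) = atan2(0.005437, 0.990579) = 0.314°.
λ₂ = λ₁ + Δλ = -26.861°.

latitude -5.866°, longitude -26.861°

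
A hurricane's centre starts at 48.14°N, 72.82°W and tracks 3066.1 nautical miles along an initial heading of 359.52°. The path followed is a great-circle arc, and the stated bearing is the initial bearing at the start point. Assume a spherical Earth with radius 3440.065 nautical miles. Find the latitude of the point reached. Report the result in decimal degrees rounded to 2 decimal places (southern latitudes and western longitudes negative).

latitude 80.79°

Central angle δ = d/R = 0.891291 rad.
With φ₁ = 48.14° = 0.840202 rad and θ = 359.52° = 6.274808 rad:
Destination latitude: φ₂ = arcsin( sin φ₁ cos δ + cos φ₁ sin δ cos θ ) = arcsin(0.987098) = 80.79°.
Δλ = atan2( sin θ sin δ cos φ₁ , cos δ − sin φ₁ sin φ₂ ) = atan2(-0.004349, -0.106760) = -3.100882 rad = -177.67°.
λ₂ = -72.82° + -177.67° = -250.49°, normalized to (−180°, 180°] → 109.51°.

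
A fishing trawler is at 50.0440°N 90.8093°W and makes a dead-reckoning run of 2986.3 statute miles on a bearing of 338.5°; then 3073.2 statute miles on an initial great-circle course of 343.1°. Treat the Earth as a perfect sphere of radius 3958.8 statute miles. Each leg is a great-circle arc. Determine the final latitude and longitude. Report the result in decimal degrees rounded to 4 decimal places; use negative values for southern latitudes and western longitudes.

Apply the spherical direct solution leg by leg, carrying full precision between legs.
Leg 1: from (50.0440°, -90.8093°), δ = 2986.3/3958.8 = 0.754345 rad, θ = 338.5° → φ = 75.4151°, λ = 174.5385°.
Leg 2: from (75.4151°, 174.5385°), δ = 3073.2/3958.8 = 0.776296 rad, θ = 343.1° → φ = 59.2418°, λ = 18.0081°.

latitude 59.2418°, longitude 18.0081°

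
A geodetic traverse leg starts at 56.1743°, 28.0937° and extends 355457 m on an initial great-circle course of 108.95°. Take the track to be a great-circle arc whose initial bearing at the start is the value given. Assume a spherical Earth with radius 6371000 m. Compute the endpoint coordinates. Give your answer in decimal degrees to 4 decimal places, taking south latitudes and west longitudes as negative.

Central angle δ = d/R = 0.055793 rad.
Start latitude φ₁ = 0.980426 rad; initial bearing θ = 1.901536 rad.
sin φ₂ = sin φ₁ cos δ + cos φ₁ sin δ cos θ = (0.830735)(0.998444) + (0.556668)(0.055764)(-0.324743) = 0.819362
φ₂ = asin(0.819362) = 0.960296 rad = 55.0209°.
For the longitude increment, Δλ = atan2( sin θ sin δ cos φ₁, cos δ − sin φ₁ sin φ₂ ) = atan2(0.029360, 0.317772) = 5.2787°.
Hence λ₂ = 28.0937° + 5.2787° = 33.3724°.

latitude 55.0209°, longitude 33.3724°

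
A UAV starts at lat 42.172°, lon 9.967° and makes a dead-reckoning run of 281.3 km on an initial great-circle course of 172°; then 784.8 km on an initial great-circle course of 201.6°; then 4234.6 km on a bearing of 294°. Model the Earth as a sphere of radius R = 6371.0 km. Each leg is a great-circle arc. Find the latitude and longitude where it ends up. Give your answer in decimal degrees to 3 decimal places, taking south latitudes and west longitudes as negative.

latitude 39.766°, longitude -39.813°

Apply the spherical direct solution leg by leg, carrying full precision between legs.
Leg 1: from (42.172°, 9.967°), δ = 281.3/6371 = 0.044153 rad, θ = 172° → φ = 39.666°, λ = 10.424°.
Leg 2: from (39.666°, 10.424°), δ = 784.8/6371 = 0.123183 rad, θ = 201.6° → φ = 33.061°, λ = 7.330°.
Leg 3: from (33.061°, 7.330°), δ = 4234.6/6371 = 0.664668 rad, θ = 294° → φ = 39.766°, λ = -39.813°.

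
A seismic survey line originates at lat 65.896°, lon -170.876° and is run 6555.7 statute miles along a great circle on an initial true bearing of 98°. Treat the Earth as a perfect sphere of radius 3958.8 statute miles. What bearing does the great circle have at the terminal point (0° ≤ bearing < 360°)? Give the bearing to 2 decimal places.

δ = 6555.7/3958.8 = 1.655982 rad (94.8808°).
Start latitude φ₁ = 1.150102 rad; initial bearing θ = 1.710423 rad.
sin φ₂ = sin φ₁ cos δ + cos φ₁ sin δ cos θ = (0.912806)(-0.085082) + (0.408394)(0.996374)(-0.139173) = -0.134295
φ₂ = asin(-0.134295) = -0.134702 rad = -7.718°.
Then Δλ = atan2(0.402953, 0.037503) = 1.477993 rad, from sin θ sin δ cos φ₁ over cos δ − sin φ₁ sin φ₂.
Hence λ₂ = -170.876° + 84.683° = -86.193°.
The forward bearing on arrival equals the back-azimuth from the destination plus 180°.
Back-azimuth from P₂ (-7.72°, -86.19°) to P₁ (65.90°, -170.88°), with Δλ' = λ₁ − λ₂ = -84.68°: atan2( sin Δλ' cos φ₁ , cos φ₂ sin φ₁ − sin φ₂ cos φ₁ cos Δλ' ) = 335.91°.
Final bearing = (335.91° + 180°) mod 360° = 155.91°.

final bearing 155.91°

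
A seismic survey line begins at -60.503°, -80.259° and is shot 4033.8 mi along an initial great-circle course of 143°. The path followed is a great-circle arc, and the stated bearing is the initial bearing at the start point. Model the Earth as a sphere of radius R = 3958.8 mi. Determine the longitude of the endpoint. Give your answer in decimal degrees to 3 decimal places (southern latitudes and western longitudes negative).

The arc subtends δ = 4033.8/3958.8 = 1.018945 rad at the centre.
Converting: φ₁ = -1.055977 rad, θ = 2.495821 rad.
Applying the spherical law of cosines for sides, sin φ₂ = sin φ₁ cos δ + cos φ₁ sin δ cos θ = -0.791168, so φ₂ = -52.295°.
Δλ = atan2( sin θ sin δ cos φ₁ , cos δ − sin φ₁ sin φ₂ ) = atan2(0.252333, -0.164353) = 2.148109 rad = 123.078°.
λ₂ = -80.259° + 123.078° = 42.819°.

longitude 42.819°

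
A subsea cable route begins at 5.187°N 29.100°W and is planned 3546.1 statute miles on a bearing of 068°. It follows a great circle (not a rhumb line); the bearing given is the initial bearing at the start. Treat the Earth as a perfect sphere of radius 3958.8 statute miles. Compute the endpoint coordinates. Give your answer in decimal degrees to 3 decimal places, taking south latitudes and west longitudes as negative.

The arc subtends δ = 3546.1/3958.8 = 0.895751 rad at the centre.
Start latitude φ₁ = 0.090530 rad; initial bearing θ = 1.186824 rad.
sin φ₂ = sin φ₁ cos δ + cos φ₁ sin δ cos θ = (0.090407)(0.624933) + (0.995905)(0.780679)(0.374607) = 0.347748
φ₂ = asin(0.347748) = 0.355168 rad = 20.350°.
Δλ = atan2( sin θ sin δ cos φ₁ , cos δ − sin φ₁ sin φ₂ ) = atan2(0.720869, 0.593494) = 0.882006 rad = 50.535°.
Hence λ₂ = -29.100° + 50.535° = 21.435°.

latitude 20.350°, longitude 21.435°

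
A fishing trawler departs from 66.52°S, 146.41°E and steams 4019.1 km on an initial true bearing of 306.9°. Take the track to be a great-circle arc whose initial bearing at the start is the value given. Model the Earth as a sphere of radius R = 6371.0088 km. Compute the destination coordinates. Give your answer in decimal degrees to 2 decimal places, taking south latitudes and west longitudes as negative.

Angular distance δ = d/R = 4019.1 / 6371.0088 = 0.630842 rad.
With φ₁ = -66.52° = -1.160993 rad and θ = 306.9° = 5.356415 rad:
Applying the spherical law of cosines for sides, sin φ₂ = sin φ₁ cos δ + cos φ₁ sin δ cos θ = -0.599566, so φ₂ = -36.84°.
Δλ = atan2( sin θ sin δ cos φ₁ , cos δ − sin φ₁ sin φ₂ ) = atan2(-0.187929, 0.257610) = -0.630258 rad = -36.11°.
λ₂ = λ₁ + Δλ = 110.30°.

latitude -36.84°, longitude 110.30°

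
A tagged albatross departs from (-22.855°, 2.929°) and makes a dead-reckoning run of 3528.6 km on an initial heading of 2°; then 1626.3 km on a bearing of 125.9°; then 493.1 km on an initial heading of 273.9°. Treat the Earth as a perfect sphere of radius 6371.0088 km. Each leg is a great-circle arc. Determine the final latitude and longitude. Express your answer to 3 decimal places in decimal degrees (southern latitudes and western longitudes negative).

latitude 0.459°, longitude 11.372°

Apply the spherical direct solution leg by leg, carrying full precision between legs.
Leg 1: from (-22.855°, 2.929°), δ = 3528.6/6371.0088 = 0.553853 rad, θ = 2° → φ = 8.861°, λ = 3.993°.
Leg 2: from (8.861°, 3.993°), δ = 1626.3/6371.0088 = 0.255266 rad, θ = 125.9° → φ = 0.158°, λ = 15.796°.
Leg 3: from (0.158°, 15.796°), δ = 493.1/6371.0088 = 0.077397 rad, θ = 273.9° → φ = 0.459°, λ = 11.372°.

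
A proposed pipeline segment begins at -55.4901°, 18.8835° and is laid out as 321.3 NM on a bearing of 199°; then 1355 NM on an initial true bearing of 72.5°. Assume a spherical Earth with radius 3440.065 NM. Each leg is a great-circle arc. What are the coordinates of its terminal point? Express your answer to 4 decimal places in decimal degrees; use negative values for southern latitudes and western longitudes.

Apply the spherical direct solution leg by leg, carrying full precision between legs.
Leg 1: from (-55.4901°, 18.8835°), δ = 321.3/3440.065 = 0.093399 rad, θ = 199° → φ = -60.5047°, λ = 15.3478°.
Leg 2: from (-60.5047°, 15.3478°), δ = 1355/3440.065 = 0.393888 rad, θ = 72.5° → φ = -48.3247°, λ = 48.7477°.

latitude -48.3247°, longitude 48.7477°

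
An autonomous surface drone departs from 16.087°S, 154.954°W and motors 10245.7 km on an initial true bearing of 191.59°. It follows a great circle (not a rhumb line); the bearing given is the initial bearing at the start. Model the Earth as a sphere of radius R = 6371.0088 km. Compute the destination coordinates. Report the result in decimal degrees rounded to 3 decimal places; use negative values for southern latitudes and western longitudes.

Central angle δ = d/R = 1.608175 rad.
Converting: φ₁ = -0.280771 rad, θ = 3.343876 rad.
sin φ₂ = sin φ₁ cos δ + cos φ₁ sin δ cos θ = (-0.277097)(-0.037370) + (0.960842)(0.999301)(-0.979610) = -0.930238
φ₂ = asin(-0.930238) = -1.195061 rad = -68.472°.
Δλ = atan2( sin θ sin δ cos φ₁ , cos δ − sin φ₁ sin φ₂ ) = atan2(-0.192905, -0.295136) = -2.562682 rad = -146.831°.
λ₂ = -154.954° + -146.831° = -301.785°, normalized to (−180°, 180°] → 58.215°.

latitude -68.472°, longitude 58.215°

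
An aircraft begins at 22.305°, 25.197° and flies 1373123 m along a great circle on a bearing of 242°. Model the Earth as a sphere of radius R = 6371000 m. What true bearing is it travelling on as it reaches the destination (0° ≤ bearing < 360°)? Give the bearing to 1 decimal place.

final bearing 238.3°

δ = 1373123/6371000 = 0.215527 rad (12.3488°).
With φ₁ = 22.305° = 0.389296 rad and θ = 242° = 4.223697 rad:
Applying the spherical law of cosines for sides, sin φ₂ = sin φ₁ cos δ + cos φ₁ sin δ cos θ = 0.277866, so φ₂ = 16.133°.
Then Δλ = atan2(-0.174700, 0.871403) = -0.197859 rad, from sin θ sin δ cos φ₁ over cos δ − sin φ₁ sin φ₂.
λ₂ = λ₁ + Δλ = 13.861°.
The forward bearing on arrival equals the back-azimuth from the destination plus 180°.
Back-azimuth from P₂ (16.1°, 13.9°) to P₁ (22.3°, 25.2°), with Δλ' = λ₁ − λ₂ = 11.3°: atan2( sin Δλ' cos φ₁ , cos φ₂ sin φ₁ − sin φ₂ cos φ₁ cos Δλ' ) = 58.3°.
Final bearing = (58.3° + 180°) mod 360° = 238.3°.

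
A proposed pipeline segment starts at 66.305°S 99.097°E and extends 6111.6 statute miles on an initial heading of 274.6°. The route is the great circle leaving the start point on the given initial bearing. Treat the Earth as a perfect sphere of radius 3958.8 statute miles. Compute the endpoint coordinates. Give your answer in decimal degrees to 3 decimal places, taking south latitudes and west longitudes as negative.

Central angle δ = d/R = 1.543801 rad.
Start latitude φ₁ = -1.157241 rad; initial bearing θ = 4.792674 rad.
Destination latitude: φ₂ = arcsin( sin φ₁ cos δ + cos φ₁ sin δ cos θ ) = arcsin(0.007501) = 0.430°.
For the longitude increment, Δλ = atan2( sin θ sin δ cos φ₁, cos δ − sin φ₁ sin φ₂ ) = atan2(-0.400427, 0.033861) = -85.166°.
λ₂ = 99.097° + -85.166° = 13.931°.

latitude 0.430°, longitude 13.931°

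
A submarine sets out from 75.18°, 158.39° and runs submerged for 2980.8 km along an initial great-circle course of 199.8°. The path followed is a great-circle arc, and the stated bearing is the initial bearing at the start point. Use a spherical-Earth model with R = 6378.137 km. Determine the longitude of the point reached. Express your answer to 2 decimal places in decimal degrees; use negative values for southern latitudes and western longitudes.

longitude 144.94°

The arc subtends δ = 2980.8/6378.137 = 0.467346 rad at the centre.
With φ₁ = 75.18° = 1.312139 rad and θ = 199.8° = 3.487168 rad:
sin φ₂ = sin φ₁ cos δ + cos φ₁ sin δ cos θ = (0.966734)(0.892767) + (0.255783)(0.450519)(-0.940881) = 0.754646
φ₂ = asin(0.754646) = 0.855114 rad = 48.99°.
For the longitude increment, Δλ = atan2( sin θ sin δ cos φ₁, cos δ − sin φ₁ sin φ₂ ) = atan2(-0.039035, 0.163225) = -13.45°.
Hence λ₂ = 158.39° + -13.45° = 144.94°.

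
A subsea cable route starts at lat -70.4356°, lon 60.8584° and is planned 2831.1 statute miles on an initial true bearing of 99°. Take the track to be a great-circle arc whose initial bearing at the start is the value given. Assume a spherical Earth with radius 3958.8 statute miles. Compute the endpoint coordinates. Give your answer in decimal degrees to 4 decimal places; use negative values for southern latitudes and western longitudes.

latitude -48.2245°, longitude 137.3014°

Central angle δ = d/R = 0.715141 rad.
Converting: φ₁ = -1.229333 rad, θ = 1.727876 rad.
Destination latitude: φ₂ = arcsin( sin φ₁ cos δ + cos φ₁ sin δ cos θ ) = arcsin(-0.745761) = -48.2245°.
Then Δλ = atan2(0.216876, 0.052296) = 1.334182 rad, from sin θ sin δ cos φ₁ over cos δ − sin φ₁ sin φ₂.
Hence λ₂ = 60.8584° + 76.4430° = 137.3014°.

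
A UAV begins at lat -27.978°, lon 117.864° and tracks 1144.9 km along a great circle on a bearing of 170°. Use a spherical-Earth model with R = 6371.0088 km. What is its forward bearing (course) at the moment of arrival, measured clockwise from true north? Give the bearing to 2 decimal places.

δ = 1144.9/6371.0088 = 0.179705 rad (10.2963°).
With φ₁ = -27.978° = -0.488308 rad and θ = 170° = 2.967060 rad:
sin φ₂ = sin φ₁ cos δ + cos φ₁ sin δ cos θ = (-0.469133)(0.983897) + (0.883128)(0.178739)(-0.984808) = -0.617029
φ₂ = asin(-0.617029) = -0.664962 rad = -38.100°.
Then Δλ = atan2(0.027410, 0.694428) = 0.039451 rad, from sin θ sin δ cos φ₁ over cos δ − sin φ₁ sin φ₂.
λ₂ = 117.864° + 2.260° = 120.124°.
The forward bearing on arrival equals the back-azimuth from the destination plus 180°.
Back-azimuth from P₂ (-38.10°, 120.12°) to P₁ (-27.98°, 117.86°), with Δλ' = λ₁ − λ₂ = -2.26°: atan2( sin Δλ' cos φ₁ , cos φ₂ sin φ₁ − sin φ₂ cos φ₁ cos Δλ' ) = 348.76°.
Final bearing = (348.76° + 180°) mod 360° = 168.76°.

final bearing 168.76°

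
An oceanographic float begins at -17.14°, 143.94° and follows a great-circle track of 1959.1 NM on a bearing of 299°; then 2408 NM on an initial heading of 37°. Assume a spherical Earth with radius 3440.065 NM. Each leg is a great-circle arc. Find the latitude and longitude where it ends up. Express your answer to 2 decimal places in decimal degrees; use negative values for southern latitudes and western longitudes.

latitude 31.05°, longitude 142.71°

Apply the spherical direct solution leg by leg, carrying full precision between legs.
Leg 1: from (-17.14°, 143.94°), δ = 1959.1/3440.065 = 0.569495 rad, θ = 299° → φ = 0.09°, λ = 115.80°.
Leg 2: from (0.09°, 115.80°), δ = 2408/3440.065 = 0.699987 rad, θ = 37° → φ = 31.05°, λ = 142.71°.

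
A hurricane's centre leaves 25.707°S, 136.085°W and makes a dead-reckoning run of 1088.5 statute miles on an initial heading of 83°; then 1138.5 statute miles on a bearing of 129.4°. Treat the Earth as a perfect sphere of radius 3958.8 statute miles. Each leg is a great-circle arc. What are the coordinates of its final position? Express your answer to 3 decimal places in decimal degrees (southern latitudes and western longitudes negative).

latitude -32.527°, longitude -104.019°

Apply the spherical direct solution leg by leg, carrying full precision between legs.
Leg 1: from (-25.707°, -136.085°), δ = 1088.5/3958.8 = 0.274957 rad, θ = 83° → φ = -22.809°, λ = -119.087°.
Leg 2: from (-22.809°, -119.087°), δ = 1138.5/3958.8 = 0.287587 rad, θ = 129.4° → φ = -32.527°, λ = -104.019°.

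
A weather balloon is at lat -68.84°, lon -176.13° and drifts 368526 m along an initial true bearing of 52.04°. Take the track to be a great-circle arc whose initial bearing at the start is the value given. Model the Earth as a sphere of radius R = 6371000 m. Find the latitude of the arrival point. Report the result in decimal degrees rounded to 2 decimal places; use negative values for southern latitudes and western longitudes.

δ = 368526/6371000 = 0.057844 rad (3.3142°).
Converting: φ₁ = -1.201485 rad, θ = 0.908269 rad.
Applying the spherical law of cosines for sides, sin φ₂ = sin φ₁ cos δ + cos φ₁ sin δ cos θ = -0.918180, so φ₂ = -66.66°.
For the longitude increment, Δλ = atan2( sin θ sin δ cos φ₁, cos δ − sin φ₁ sin φ₂ ) = atan2(0.016454, 0.142055) = 6.61°.
Hence λ₂ = -176.13° + 6.61° = -169.52°.

latitude -66.66°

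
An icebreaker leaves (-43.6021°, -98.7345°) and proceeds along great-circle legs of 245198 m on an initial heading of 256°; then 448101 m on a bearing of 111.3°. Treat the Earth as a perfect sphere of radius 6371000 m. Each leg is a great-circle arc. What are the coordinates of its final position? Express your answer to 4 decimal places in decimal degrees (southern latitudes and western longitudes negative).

Apply the spherical direct solution leg by leg, carrying full precision between legs.
Leg 1: from (-43.6021°, -98.7345°), δ = 245198/6371000 = 0.038487 rad, θ = 256° → φ = -44.0971°, λ = -101.7144°.
Leg 2: from (-44.0971°, -101.7144°), δ = 448101/6371000 = 0.070334 rad, θ = 111.3° → φ = -45.4378°, λ = -96.3602°.

latitude -45.4378°, longitude -96.3602°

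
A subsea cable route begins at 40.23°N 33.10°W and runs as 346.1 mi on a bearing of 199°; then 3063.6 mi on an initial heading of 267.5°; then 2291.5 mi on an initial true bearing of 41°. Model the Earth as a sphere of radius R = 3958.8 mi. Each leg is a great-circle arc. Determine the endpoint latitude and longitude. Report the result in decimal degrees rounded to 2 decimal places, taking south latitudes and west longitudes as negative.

latitude 44.98°, longitude -53.93°

Apply the spherical direct solution leg by leg, carrying full precision between legs.
Leg 1: from (40.23°, -33.10°), δ = 346.1/3958.8 = 0.087425 rad, θ = 199° → φ = 35.48°, λ = -35.10°.
Leg 2: from (35.48°, -35.10°), δ = 3063.6/3958.8 = 0.773871 rad, θ = 267.5° → φ = 22.97°, λ = -84.42°.
Leg 3: from (22.97°, -84.42°), δ = 2291.5/3958.8 = 0.578837 rad, θ = 41° → φ = 44.98°, λ = -53.93°.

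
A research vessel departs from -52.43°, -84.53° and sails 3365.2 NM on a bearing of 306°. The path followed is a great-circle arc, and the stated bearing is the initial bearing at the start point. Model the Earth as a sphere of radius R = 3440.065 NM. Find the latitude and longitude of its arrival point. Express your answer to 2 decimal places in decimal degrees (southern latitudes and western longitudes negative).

Angular distance δ = d/R = 3365.2 / 3440.065 = 0.978237 rad.
Converting: φ₁ = -0.915076 rad, θ = 5.340708 rad.
Destination latitude: φ₂ = arcsin( sin φ₁ cos δ + cos φ₁ sin δ cos θ ) = arcsin(-0.145371) = -8.36°.
For the longitude increment, Δλ = atan2( sin θ sin δ cos φ₁, cos δ − sin φ₁ sin φ₂ ) = atan2(-0.409185, 0.443263) = -42.71°.
λ₂ = -84.53° + -42.71° = -127.24°.

latitude -8.36°, longitude -127.24°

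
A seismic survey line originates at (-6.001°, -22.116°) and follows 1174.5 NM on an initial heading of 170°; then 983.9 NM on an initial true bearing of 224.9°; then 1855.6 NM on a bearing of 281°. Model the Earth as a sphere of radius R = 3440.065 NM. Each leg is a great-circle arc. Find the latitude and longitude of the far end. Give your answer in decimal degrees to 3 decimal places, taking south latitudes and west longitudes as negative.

latitude -25.276°, longitude -66.597°

Apply the spherical direct solution leg by leg, carrying full precision between legs.
Leg 1: from (-6.001°, -22.116°), δ = 1174.5/3440.065 = 0.341418 rad, θ = 170° → φ = -25.242°, λ = -18.431°.
Leg 2: from (-25.242°, -18.431°), δ = 983.9/3440.065 = 0.286012 rad, θ = 224.9° → φ = -36.148°, λ = -32.708°.
Leg 3: from (-36.148°, -32.708°), δ = 1855.6/3440.065 = 0.539408 rad, θ = 281° → φ = -25.276°, λ = -66.597°.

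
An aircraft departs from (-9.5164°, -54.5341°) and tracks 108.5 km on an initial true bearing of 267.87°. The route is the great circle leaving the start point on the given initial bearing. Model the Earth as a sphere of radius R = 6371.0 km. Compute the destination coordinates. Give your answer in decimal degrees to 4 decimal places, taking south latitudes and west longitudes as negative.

latitude -9.5513°, longitude -55.5229°

The arc subtends δ = 108.5/6371 = 0.017030 rad at the centre.
With φ₁ = -9.5164° = -0.166093 rad and θ = 267.87° = 4.675213 rad:
Destination latitude: φ₂ = arcsin( sin φ₁ cos δ + cos φ₁ sin δ cos θ ) = arcsin(-0.165930) = -9.5513°.
Then Δλ = atan2(-0.016784, 0.972422) = -0.017258 rad, from sin θ sin δ cos φ₁ over cos δ − sin φ₁ sin φ₂.
λ₂ = -54.5341° + -0.9888° = -55.5229°.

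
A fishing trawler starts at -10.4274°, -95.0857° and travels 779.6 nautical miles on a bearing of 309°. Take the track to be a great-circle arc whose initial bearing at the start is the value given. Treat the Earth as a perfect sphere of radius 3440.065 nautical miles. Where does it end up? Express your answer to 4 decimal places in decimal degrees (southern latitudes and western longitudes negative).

latitude -2.1374°, longitude -105.1491°

Angular distance δ = d/R = 779.6 / 3440.065 = 0.226624 rad.
Converting: φ₁ = -0.181992 rad, θ = 5.393067 rad.
Destination latitude: φ₂ = arcsin( sin φ₁ cos δ + cos φ₁ sin δ cos θ ) = arcsin(-0.037296) = -2.1374°.
Δλ = atan2( sin θ sin δ cos φ₁ , cos δ − sin φ₁ sin φ₂ ) = atan2(-0.171732, 0.967680) = -0.175639 rad = -10.0634°.
Hence λ₂ = -95.0857° + -10.0634° = -105.1491°.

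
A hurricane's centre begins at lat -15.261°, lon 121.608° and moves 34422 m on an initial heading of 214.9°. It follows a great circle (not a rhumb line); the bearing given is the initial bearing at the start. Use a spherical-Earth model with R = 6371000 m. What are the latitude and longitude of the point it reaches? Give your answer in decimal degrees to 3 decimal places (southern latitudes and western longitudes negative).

latitude -15.515°, longitude 121.424°

Angular distance δ = d/R = 34422 / 6371000 = 0.005403 rad.
With φ₁ = -15.261° = -0.266355 rad and θ = 214.9° = 3.750713 rad:
Applying the spherical law of cosines for sides, sin φ₂ = sin φ₁ cos δ + cos φ₁ sin δ cos θ = -0.267488, so φ₂ = -15.515°.
For the longitude increment, Δλ = atan2( sin θ sin δ cos φ₁, cos δ − sin φ₁ sin φ₂ ) = atan2(-0.002982, 0.929578) = -0.184°.
Hence λ₂ = 121.608° + -0.184° = 121.424°.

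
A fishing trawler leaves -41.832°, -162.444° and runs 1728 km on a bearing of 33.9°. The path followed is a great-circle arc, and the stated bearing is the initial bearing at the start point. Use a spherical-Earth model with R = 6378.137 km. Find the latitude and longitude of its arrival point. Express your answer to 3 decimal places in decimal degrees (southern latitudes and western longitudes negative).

The arc subtends δ = 1728/6378.137 = 0.270926 rad at the centre.
With φ₁ = -41.832° = -0.730106 rad and θ = 33.9° = 0.591667 rad:
sin φ₂ = sin φ₁ cos δ + cos φ₁ sin δ cos θ = (-0.666949)(0.963524) + (0.745104)(0.267623)(0.830012) = -0.477111
φ₂ = asin(-0.477111) = -0.497364 rad = -28.497°.
Δλ = atan2( sin θ sin δ cos φ₁ , cos δ − sin φ₁ sin φ₂ ) = atan2(0.111218, 0.645315) = 0.170671 rad = 9.779°.
Hence λ₂ = -162.444° + 9.779° = -152.665°.

latitude -28.497°, longitude -152.665°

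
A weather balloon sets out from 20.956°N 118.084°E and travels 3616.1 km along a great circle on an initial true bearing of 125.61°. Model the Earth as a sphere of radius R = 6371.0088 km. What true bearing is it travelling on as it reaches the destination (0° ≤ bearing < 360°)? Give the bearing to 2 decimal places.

Central angle δ = d/R = 0.567587 rad.
With φ₁ = 20.956° = 0.365751 rad and θ = 125.61° = 2.192308 rad:
Destination latitude: φ₂ = arcsin( sin φ₁ cos δ + cos φ₁ sin δ cos θ ) = arcsin(0.009252) = 0.530°.
Δλ = atan2( sin θ sin δ cos φ₁ , cos δ − sin φ₁ sin φ₂ ) = atan2(0.408158, 0.839892) = 0.452356 rad = 25.918°.
Hence λ₂ = 118.084° + 25.918° = 144.002°.
The forward bearing on arrival equals the back-azimuth from the destination plus 180°.
Back-azimuth from P₂ (0.53°, 144.00°) to P₁ (20.96°, 118.08°), with Δλ' = λ₁ − λ₂ = -25.92°: atan2( sin Δλ' cos φ₁ , cos φ₂ sin φ₁ − sin φ₂ cos φ₁ cos Δλ' ) = 310.60°.
Final bearing = (310.60° + 180°) mod 360° = 130.60°.

final bearing 130.60°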